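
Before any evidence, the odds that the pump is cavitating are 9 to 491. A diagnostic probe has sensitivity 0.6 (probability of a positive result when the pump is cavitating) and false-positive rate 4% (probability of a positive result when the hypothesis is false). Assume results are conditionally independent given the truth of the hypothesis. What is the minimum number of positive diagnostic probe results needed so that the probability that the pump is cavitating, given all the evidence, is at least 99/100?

Prior odds = 9/491.
Likelihood ratio of a positive result = 0.6/0.04 = 15.
Target odds: 0.99 ÷ 0.01 = 99.
Need (9/491) × 15ⁿ ≥ 99, i.e. 15ⁿ ≥ 5401.
15³ = 3375 falls short of 5401 but 15⁴ = 50625 reaches it, so n = 4.

4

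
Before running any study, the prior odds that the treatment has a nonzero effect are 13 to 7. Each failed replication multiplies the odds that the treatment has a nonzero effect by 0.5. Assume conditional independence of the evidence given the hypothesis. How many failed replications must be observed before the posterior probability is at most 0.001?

Prior odds = 13/7.
Likelihood ratio per failed replication = 0.5.
Target posterior odds = 0.001/0.999 = 1/999.
Need (13/7) × 0.5ⁿ ≤ 1/999, i.e. 0.5ⁿ ≤ 7/12987.
0.5¹⁰ = 1/1024 is still above 7/12987 but 0.5¹¹ = 1/2048 is at or below it, so n = 11.

11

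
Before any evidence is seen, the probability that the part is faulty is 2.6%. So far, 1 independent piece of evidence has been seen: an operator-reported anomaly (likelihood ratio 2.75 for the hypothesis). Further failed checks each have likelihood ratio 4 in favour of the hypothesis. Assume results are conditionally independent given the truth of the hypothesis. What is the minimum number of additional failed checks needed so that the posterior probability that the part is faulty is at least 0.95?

5

Prior odds = 0.026/0.974 = 13/487.
Bayes factor of the evidence already in hand = 2.75.
Odds after that evidence = (13/487) × 2.75 = 143/1948.
Target odds = 0.95/0.05 = 19.
Need 4ⁿ ≥ 19 ÷ (143/1948) = 37012/143.
4⁴ = 256 falls short of 37012/143 but 4⁵ = 1024 reaches it, so n = 5.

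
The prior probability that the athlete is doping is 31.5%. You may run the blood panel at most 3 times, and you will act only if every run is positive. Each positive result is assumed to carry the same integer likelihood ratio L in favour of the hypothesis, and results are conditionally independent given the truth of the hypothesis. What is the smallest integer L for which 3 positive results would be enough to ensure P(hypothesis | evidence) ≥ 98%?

Prior odds = 0.315/0.685 = 63/137.
Target odds = 0.98/0.02 = 49.
Need L³ ≥ 49 ÷ (63/137) = 959/9.
4³ = 64 < 959/9 ≤ 125 = 5³, so L = 5.

5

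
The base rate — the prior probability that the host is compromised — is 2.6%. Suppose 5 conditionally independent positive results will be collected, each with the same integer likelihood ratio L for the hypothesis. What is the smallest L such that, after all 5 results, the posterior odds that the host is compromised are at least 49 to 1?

Prior odds = 0.026/0.974 = 13/487.
Target odds = 49.
Need L⁵ ≥ 49 ÷ (13/487) = 23863/13.
4⁵ = 1024 < 23863/13 ≤ 3125 = 5⁵, so L = 5.

5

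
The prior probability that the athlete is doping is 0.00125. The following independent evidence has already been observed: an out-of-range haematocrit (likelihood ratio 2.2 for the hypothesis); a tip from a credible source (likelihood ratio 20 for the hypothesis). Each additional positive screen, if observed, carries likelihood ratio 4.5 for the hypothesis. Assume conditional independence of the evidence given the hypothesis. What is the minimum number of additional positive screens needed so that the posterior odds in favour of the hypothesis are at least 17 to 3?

Prior odds = 0.00125/0.99875 = 1/799.
Combined Bayes factor of the evidence already in hand = 2.2 × 20 = 44.
Odds after that evidence = (1/799) × 44 = 44/799.
Target odds = 17/3.
Need 4.5ⁿ ≥ 17/3 ÷ (44/799) = 13583/132.
4.5³ = 91.125 falls short of 13583/132 but 4.5⁴ = 410.0625 reaches it, so n = 4.

4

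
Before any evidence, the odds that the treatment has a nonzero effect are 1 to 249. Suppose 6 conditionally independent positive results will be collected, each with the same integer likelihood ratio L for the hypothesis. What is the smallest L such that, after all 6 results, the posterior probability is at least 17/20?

Prior odds = 1/249.
Target odds = 0.85/0.15 = 17/3.
Need L⁶ ≥ 17/3 ÷ (1/249) = 1411.
3⁶ = 729 < 1411 ≤ 4096 = 4⁶, so L = 4.

4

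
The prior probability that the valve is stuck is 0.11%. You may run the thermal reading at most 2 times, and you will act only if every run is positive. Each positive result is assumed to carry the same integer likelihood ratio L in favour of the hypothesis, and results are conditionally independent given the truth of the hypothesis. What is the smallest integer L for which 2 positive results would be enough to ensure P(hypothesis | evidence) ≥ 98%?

Prior odds = 0.0011/0.9989 = 11/9989.
Target odds = 0.98/0.02 = 49.
Need L² ≥ 49 ÷ (11/9989) = 489461/11.
210² = 44100 < 489461/11 ≤ 44521 = 211², so L = 211.

211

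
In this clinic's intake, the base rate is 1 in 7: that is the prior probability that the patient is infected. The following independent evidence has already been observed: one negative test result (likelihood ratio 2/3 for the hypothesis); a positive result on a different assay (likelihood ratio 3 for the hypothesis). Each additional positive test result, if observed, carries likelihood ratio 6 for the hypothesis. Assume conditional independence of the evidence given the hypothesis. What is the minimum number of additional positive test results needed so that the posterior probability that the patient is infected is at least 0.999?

Prior odds = (1/7)/(6/7) = 1/6.
Combined Bayes factor of the evidence already in hand = (2/3) × 3 = 2.
Odds after that evidence = (1/6) × 2 = 1/3.
Target odds = 0.999/0.001 = 999.
Need 6ⁿ ≥ 999 ÷ (1/3) = 2997.
6⁴ = 1296 falls short of 2997 but 6⁵ = 7776 reaches it, so n = 5.

5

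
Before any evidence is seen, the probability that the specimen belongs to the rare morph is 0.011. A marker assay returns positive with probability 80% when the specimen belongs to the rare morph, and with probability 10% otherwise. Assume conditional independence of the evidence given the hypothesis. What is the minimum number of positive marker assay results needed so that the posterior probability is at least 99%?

Prior odds = 0.011/0.989 = 11/989.
Likelihood ratio of a positive result = 0.8/0.1 = 8.
Target odds: 0.99 ÷ 0.01 = 99.
Need (11/989) × 8ⁿ ≥ 99, i.e. 8ⁿ ≥ 8901.
8⁴ = 4096 falls short of 8901 but 8⁵ = 32768 reaches it, so n = 5.

5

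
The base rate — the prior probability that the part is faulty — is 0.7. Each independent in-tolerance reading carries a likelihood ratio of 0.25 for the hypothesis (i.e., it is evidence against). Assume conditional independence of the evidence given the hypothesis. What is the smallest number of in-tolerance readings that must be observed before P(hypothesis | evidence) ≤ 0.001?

6

Prior odds: 0.7 ÷ 0.3 = 7/3.
Likelihood ratio per in-tolerance reading = 0.25.
Target posterior odds = 0.001/0.999 = 1/999.
Require 0.25ⁿ ≤ 1/999 ÷ (7/3) = 1/2331.
0.25⁵ = 1/1024 is still above 1/2331 but 0.25⁶ = 1/4096 is at or below it, so n = 6.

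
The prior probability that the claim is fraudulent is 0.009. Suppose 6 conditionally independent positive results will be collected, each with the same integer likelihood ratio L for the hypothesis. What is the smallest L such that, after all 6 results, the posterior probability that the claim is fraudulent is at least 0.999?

7

Prior odds = 0.009/0.991 = 9/991.
Target odds = 0.999/0.001 = 999.
Need L⁶ ≥ 999 ÷ (9/991) = 110001.
6⁶ = 46656 < 110001 ≤ 117649 = 7⁶, so L = 7.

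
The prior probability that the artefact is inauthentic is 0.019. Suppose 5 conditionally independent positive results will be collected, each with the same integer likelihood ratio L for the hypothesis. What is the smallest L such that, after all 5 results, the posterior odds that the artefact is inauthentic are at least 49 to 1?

5

Prior odds = 0.019/0.981 = 19/981.
Target odds = 49.
Need L⁵ ≥ 49 ÷ (19/981) = 48069/19.
4⁵ = 1024 < 48069/19 ≤ 3125 = 5⁵, so L = 5.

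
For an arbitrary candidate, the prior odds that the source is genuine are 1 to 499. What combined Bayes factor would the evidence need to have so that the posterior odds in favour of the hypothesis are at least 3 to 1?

1497

Prior odds = 1/499.
Target odds = 3.
Required Bayes factor = 3 ÷ (1/499) = 1497.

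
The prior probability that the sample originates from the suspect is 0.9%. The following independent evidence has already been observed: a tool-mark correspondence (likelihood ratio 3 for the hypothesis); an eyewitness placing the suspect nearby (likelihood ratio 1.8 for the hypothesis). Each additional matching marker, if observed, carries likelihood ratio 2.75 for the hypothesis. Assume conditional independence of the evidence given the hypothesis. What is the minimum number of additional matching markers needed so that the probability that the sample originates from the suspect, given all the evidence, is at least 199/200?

Prior odds = 0.009/0.991 = 9/991.
Combined Bayes factor of the evidence already in hand = 3 × 1.8 = 5.4.
Odds after that evidence = (9/991) × 5.4 = 243/4955.
Target odds = 0.995/0.005 = 199.
Need 2.75ⁿ ≥ 199 ÷ (243/4955) = 986045/243.
2.75⁸ = 214358881/65536 falls short of 986045/243 but 2.75⁹ ≈8994.86 reaches it, so n = 9.

9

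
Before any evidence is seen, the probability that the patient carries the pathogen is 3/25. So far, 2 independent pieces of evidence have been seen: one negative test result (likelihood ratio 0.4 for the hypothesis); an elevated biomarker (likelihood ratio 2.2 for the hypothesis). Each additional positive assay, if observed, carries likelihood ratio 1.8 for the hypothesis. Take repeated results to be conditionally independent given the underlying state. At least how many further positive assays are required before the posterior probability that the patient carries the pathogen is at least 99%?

12

Prior odds = 0.12/0.88 = 3/22.
Combined Bayes factor of the evidence already in hand = 0.4 × 2.2 = 0.88.
Odds after that evidence = (3/22) × 0.88 = 0.12.
Target odds = 0.99/0.01 = 99.
Need 1.8ⁿ ≥ 99 ÷ 0.12 = 825.
1.8¹¹ ≈642.684 falls short of 825 but 1.8¹² ≈1156.83 reaches it, so n = 12.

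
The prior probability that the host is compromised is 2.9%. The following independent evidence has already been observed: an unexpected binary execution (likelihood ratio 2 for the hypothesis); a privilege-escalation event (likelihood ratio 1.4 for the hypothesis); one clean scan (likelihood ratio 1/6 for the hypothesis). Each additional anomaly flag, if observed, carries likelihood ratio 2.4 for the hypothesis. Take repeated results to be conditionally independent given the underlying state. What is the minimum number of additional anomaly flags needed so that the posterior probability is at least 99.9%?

13

Prior odds = 0.029/0.971 = 29/971.
Combined Bayes factor of the evidence already in hand = 2 × 1.4 × (1/6) = 7/15.
Odds after that evidence = (29/971) × 7/15 = 203/14565.
Target odds = 0.999/0.001 = 999.
Need 2.4ⁿ ≥ 999 ÷ (203/14565) = 14550435/203.
2.4¹² ≈36520.3 falls short of 14550435/203 but 2.4¹³ ≈87648.8 reaches it, so n = 13.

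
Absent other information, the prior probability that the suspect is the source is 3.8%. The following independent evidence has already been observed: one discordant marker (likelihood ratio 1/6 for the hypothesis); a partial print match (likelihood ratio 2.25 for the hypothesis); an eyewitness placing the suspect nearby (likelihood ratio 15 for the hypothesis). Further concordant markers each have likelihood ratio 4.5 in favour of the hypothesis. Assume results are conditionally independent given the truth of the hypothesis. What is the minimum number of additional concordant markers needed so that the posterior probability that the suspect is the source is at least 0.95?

3

Prior odds = 0.038/0.962 = 19/481.
Combined Bayes factor of the evidence already in hand = (1/6) × 2.25 × 15 = 5.625.
Odds after that evidence = (19/481) × 5.625 = 855/3848.
Target odds = 0.95/0.05 = 19.
Need 4.5ⁿ ≥ 19 ÷ (855/3848) = 3848/45.
4.5² = 20.25 falls short of 3848/45 but 4.5³ = 91.125 reaches it, so n = 3.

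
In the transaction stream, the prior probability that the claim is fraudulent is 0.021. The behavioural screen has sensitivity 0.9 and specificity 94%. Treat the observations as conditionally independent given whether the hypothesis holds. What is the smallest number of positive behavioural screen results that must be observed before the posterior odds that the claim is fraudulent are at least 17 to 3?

Prior odds: 0.021 ÷ 0.979 = 21/979.
False-positive rate = 1 − 0.94 = 0.06; likelihood ratio of a positive = 0.9/0.06 = 15.
Target odds = 17/3.
Need (21/979) × 15ⁿ ≥ 17/3, i.e. 15ⁿ ≥ 16643/63.
15² = 225 falls short of 16643/63 but 15³ = 3375 reaches it, so n = 3.

3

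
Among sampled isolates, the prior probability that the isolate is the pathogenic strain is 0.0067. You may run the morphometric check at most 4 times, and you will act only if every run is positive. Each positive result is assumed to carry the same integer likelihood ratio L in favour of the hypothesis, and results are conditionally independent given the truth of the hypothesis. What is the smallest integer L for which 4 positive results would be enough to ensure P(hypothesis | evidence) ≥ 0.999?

20

Prior odds = 0.0067/0.9933 = 67/9933.
Target odds = 0.999/0.001 = 999.
Need L⁴ ≥ 999 ÷ (67/9933) = 9923067/67.
19⁴ = 130321 < 9923067/67 ≤ 160000 = 20⁴, so L = 20.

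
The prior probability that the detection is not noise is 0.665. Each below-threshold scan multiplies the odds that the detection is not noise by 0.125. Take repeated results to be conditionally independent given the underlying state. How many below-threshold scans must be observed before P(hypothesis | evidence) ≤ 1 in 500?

Prior odds = 0.665/0.335 = 133/67.
Likelihood ratio per below-threshold scan = 0.125.
Target odds: 0.002 ÷ 0.998 = 1/499.
Need (133/67) × 0.125ⁿ ≤ 1/499, i.e. 0.125ⁿ ≤ 67/66367.
0.125³ = 0.001953125 is still above 67/66367 but 0.125⁴ = 1/4096 is at or below it, so n = 4.

4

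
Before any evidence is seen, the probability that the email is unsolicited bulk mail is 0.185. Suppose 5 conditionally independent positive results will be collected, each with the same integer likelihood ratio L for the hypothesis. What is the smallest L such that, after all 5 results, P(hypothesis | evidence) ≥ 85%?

2

Prior odds = 0.185/0.815 = 37/163.
Target odds = 0.85/0.15 = 17/3.
Need L⁵ ≥ 17/3 ÷ (37/163) = 2771/111.
1⁵ = 1 < 2771/111 ≤ 32 = 2⁵, so L = 2.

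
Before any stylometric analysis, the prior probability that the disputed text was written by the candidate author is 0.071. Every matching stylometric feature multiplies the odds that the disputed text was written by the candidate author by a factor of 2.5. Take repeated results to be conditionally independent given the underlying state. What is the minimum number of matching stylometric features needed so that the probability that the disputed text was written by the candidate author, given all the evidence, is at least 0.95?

7

Prior odds = 0.071/0.929 = 71/929.
Likelihood ratio per matching stylometric feature = 2.5.
Target odds: 0.95 ÷ 0.05 = 19.
Need (71/929) × 2.5ⁿ ≥ 19, i.e. 2.5ⁿ ≥ 17651/71.
2.5⁶ = 244.140625 falls short of 17651/71 but 2.5⁷ = 610.3515625 reaches it, so n = 7.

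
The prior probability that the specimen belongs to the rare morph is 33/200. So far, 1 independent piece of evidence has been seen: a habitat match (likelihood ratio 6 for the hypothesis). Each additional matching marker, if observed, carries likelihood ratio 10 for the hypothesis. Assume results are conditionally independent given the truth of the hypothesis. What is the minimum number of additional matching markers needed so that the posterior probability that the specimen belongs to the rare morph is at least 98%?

Prior odds = 0.165/0.835 = 33/167.
Bayes factor of the evidence already in hand = 6.
Odds after that evidence = (33/167) × 6 = 198/167.
Target odds = 0.98/0.02 = 49.
Need 10ⁿ ≥ 49 ÷ (198/167) = 8183/198.
10¹ = 10 falls short of 8183/198 but 10² = 100 reaches it, so n = 2.

2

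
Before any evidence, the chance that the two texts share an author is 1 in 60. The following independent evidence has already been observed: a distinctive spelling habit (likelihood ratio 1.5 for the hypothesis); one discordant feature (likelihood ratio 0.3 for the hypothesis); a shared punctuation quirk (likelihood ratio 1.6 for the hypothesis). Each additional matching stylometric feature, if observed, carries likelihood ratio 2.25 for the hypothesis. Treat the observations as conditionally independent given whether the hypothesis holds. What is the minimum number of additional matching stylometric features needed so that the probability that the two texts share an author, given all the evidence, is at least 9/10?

9

Prior odds = (1/60)/(59/60) = 1/59.
Combined Bayes factor of the evidence already in hand = 1.5 × 0.3 × 1.6 = 0.72.
Odds after that evidence = (1/59) × 0.72 = 18/1475.
Target odds = 0.9/0.1 = 9.
Need 2.25ⁿ ≥ 9 ÷ (18/1475) = 737.5.
2.25⁸ = 43046721/65536 falls short of 737.5 but 2.25⁹ = 387420489/262144 reaches it, so n = 9.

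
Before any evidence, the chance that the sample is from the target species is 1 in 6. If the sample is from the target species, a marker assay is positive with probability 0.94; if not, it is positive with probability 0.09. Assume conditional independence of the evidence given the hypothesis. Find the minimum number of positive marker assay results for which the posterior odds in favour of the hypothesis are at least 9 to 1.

2

Prior odds: (1/6) ÷ (5/6) = 0.2.
Likelihood ratio of a positive = 0.94/0.09 = 94/9.
Target odds = 9.
Need 0.2 × (94/9)ⁿ ≥ 9, i.e. (94/9)ⁿ ≥ 45.
(94/9)¹ = 94/9 falls short of 45 but (94/9)² = 8836/81 reaches it, so n = 2.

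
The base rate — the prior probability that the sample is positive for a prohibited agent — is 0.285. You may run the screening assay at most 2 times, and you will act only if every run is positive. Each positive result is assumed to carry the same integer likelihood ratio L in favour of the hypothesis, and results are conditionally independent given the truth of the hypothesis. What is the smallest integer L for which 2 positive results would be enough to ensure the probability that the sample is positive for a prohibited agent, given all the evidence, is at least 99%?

Prior odds = 0.285/0.715 = 57/143.
Target odds = 0.99/0.01 = 99.
Need L² ≥ 99 ÷ (57/143) = 4719/19.
15² = 225 < 4719/19 ≤ 256 = 16², so L = 16.

16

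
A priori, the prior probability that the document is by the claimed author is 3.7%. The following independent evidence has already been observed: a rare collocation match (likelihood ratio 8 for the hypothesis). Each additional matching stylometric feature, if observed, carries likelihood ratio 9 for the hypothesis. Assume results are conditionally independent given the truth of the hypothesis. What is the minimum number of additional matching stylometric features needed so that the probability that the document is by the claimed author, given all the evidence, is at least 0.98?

3

Prior odds = 0.037/0.963 = 37/963.
Bayes factor of the evidence already in hand = 8.
Odds after that evidence = (37/963) × 8 = 296/963.
Target odds = 0.98/0.02 = 49.
Need 9ⁿ ≥ 49 ÷ (296/963) = 47187/296.
9² = 81 falls short of 47187/296 but 9³ = 729 reaches it, so n = 3.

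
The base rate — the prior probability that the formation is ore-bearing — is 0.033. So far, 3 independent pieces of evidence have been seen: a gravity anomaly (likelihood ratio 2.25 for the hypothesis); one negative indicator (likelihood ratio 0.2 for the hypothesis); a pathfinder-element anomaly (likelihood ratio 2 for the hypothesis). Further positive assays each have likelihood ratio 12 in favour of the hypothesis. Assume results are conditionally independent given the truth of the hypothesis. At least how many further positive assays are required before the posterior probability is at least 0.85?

3

Prior odds = 0.033/0.967 = 33/967.
Combined Bayes factor of the evidence already in hand = 2.25 × 0.2 × 2 = 0.9.
Odds after that evidence = (33/967) × 0.9 = 297/9670.
Target odds = 0.85/0.15 = 17/3.
Need 12ⁿ ≥ 17/3 ÷ (297/9670) = 164390/891.
12² = 144 falls short of 164390/891 but 12³ = 1728 reaches it, so n = 3.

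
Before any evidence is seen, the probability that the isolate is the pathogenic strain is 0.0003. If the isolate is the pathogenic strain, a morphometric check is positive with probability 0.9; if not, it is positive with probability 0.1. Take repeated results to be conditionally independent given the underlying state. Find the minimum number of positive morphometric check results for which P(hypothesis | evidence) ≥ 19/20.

6

Prior odds = 0.0003/0.9997 = 3/9997.
Likelihood ratio of a positive = 0.9/0.1 = 9.
Target posterior odds = 0.95/0.05 = 19.
Require 9ⁿ ≥ 19 ÷ (3/9997) = 189943/3.
9⁵ = 59049 falls short of 189943/3 but 9⁶ = 531441 reaches it, so n = 6.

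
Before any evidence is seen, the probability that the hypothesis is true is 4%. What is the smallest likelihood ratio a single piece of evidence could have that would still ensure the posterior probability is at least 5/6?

Prior odds = 0.04/0.96 = 1/24.
Target odds = (5/6)/(1/6) = 5.
Required Bayes factor = 5 ÷ (1/24) = 120.

120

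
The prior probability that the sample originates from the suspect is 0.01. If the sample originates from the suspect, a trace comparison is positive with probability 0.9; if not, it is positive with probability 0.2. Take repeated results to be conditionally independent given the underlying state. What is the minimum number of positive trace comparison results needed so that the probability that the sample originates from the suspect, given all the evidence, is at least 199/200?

7

Prior odds: 0.01 ÷ 0.99 = 1/99.
Likelihood ratio of a positive = 0.9/0.2 = 4.5.
Target posterior odds = 0.995/0.005 = 199.
Require 4.5ⁿ ≥ 199 ÷ (1/99) = 19701.
4.5⁶ = 8303.765625 falls short of 19701 but 4.5⁷ = 4782969/128 reaches it, so n = 7.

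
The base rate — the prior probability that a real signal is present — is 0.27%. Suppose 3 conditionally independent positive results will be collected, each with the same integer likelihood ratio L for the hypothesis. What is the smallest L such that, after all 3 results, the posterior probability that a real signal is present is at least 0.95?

20

Prior odds = 0.0027/0.9973 = 27/9973.
Target odds = 0.95/0.05 = 19.
Need L³ ≥ 19 ÷ (27/9973) = 189487/27.
19³ = 6859 < 189487/27 ≤ 8000 = 20³, so L = 20.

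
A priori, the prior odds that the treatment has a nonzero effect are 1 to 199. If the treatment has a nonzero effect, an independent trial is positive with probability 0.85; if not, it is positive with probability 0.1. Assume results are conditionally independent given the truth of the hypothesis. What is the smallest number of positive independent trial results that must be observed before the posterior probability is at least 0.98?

Prior odds = 1/199.
Likelihood ratio of a positive = 0.85/0.1 = 8.5.
Target odds: 0.98 ÷ 0.02 = 49.
Require 8.5ⁿ ≥ 49 ÷ (1/199) = 9751.
8.5⁴ = 5220.0625 falls short of 9751 but 8.5⁵ = 44370.53125 reaches it, so n = 5.

5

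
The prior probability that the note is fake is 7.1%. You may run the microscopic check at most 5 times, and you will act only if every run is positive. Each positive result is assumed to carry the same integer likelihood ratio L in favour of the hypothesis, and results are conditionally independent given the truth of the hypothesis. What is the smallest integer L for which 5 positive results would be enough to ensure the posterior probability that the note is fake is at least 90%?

3

Prior odds = 0.071/0.929 = 71/929.
Target odds = 0.9/0.1 = 9.
Need L⁵ ≥ 9 ÷ (71/929) = 8361/71.
2⁵ = 32 < 8361/71 ≤ 243 = 3⁵, so L = 3.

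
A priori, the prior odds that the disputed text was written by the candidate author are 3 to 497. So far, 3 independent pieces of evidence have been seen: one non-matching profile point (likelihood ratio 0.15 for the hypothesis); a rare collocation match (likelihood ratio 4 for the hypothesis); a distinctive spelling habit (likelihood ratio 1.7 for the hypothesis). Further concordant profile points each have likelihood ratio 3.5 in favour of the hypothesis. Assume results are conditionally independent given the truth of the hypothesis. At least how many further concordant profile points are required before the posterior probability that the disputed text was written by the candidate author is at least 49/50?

Prior odds = 3/497.
Combined Bayes factor of the evidence already in hand = 0.15 × 4 × 1.7 = 1.02.
Odds after that evidence = (3/497) × 1.02 = 153/24850.
Target odds = 0.98/0.02 = 49.
Need 3.5ⁿ ≥ 49 ÷ (153/24850) = 1217650/153.
3.5⁷ = 823543/128 falls short of 1217650/153 but 3.5⁸ = 5764801/256 reaches it, so n = 8.

8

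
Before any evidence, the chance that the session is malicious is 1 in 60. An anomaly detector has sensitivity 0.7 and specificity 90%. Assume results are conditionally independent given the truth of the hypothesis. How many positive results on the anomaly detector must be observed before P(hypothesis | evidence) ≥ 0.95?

4

Prior odds = (1/60)/(59/60) = 1/59.
False-positive rate = 1 − 0.9 = 0.1; likelihood ratio of a positive = 0.7/0.1 = 7.
Target posterior odds = 0.95/0.05 = 19.
Need (1/59) × 7ⁿ ≥ 19, i.e. 7ⁿ ≥ 1121.
7³ = 343 falls short of 1121 but 7⁴ = 2401 reaches it, so n = 4.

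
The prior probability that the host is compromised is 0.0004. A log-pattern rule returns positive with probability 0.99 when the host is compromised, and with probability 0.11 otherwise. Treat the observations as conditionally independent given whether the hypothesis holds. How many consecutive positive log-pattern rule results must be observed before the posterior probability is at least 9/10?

5

Prior odds = 0.0004/0.9996 = 1/2499.
Likelihood ratio of a positive result = 0.99/0.11 = 9.
Target posterior odds = 0.9/0.1 = 9.
Need (1/2499) × 9ⁿ ≥ 9, i.e. 9ⁿ ≥ 22491.
9⁴ = 6561 falls short of 22491 but 9⁵ = 59049 reaches it, so n = 5.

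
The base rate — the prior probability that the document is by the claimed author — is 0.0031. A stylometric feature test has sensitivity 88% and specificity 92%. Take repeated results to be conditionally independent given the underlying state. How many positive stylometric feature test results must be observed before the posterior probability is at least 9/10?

4

Prior odds: 0.0031 ÷ 0.9969 = 31/9969.
False-positive rate = 1 − 0.92 = 0.08; likelihood ratio of a positive = 0.88/0.08 = 11.
Target posterior odds = 0.9/0.1 = 9.
Require 11ⁿ ≥ 9 ÷ (31/9969) = 89721/31.
11³ = 1331 falls short of 89721/31 but 11⁴ = 14641 reaches it, so n = 4.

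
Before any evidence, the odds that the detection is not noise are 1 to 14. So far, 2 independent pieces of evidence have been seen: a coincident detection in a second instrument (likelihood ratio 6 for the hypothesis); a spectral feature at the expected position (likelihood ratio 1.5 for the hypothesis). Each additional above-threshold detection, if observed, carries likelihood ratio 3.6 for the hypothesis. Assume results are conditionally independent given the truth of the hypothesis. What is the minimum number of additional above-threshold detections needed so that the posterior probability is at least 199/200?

Prior odds = 1/14.
Combined Bayes factor of the evidence already in hand = 6 × 1.5 = 9.
Odds after that evidence = (1/14) × 9 = 9/14.
Target odds = 0.995/0.005 = 199.
Need 3.6ⁿ ≥ 199 ÷ (9/14) = 2786/9.
3.6⁴ = 167.9616 falls short of 2786/9 but 3.6⁵ = 604.66176 reaches it, so n = 5.

5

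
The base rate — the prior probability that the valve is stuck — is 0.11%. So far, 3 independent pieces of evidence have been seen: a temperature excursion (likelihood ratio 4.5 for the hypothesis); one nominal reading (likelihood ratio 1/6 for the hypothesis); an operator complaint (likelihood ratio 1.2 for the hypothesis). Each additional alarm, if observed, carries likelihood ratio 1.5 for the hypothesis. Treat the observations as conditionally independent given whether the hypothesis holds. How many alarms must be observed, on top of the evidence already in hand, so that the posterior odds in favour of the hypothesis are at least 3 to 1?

20

Prior odds = 0.0011/0.9989 = 11/9989.
Combined Bayes factor of the evidence already in hand = 4.5 × (1/6) × 1.2 = 0.9.
Odds after that evidence = (11/9989) × 0.9 = 99/99890.
Target odds = 3.
Need 1.5ⁿ ≥ 3 ÷ (99/99890) = 99890/33.
1.5¹⁹ ≈2216.84 falls short of 99890/33 but 1.5²⁰ ≈3325.26 reaches it, so n = 20.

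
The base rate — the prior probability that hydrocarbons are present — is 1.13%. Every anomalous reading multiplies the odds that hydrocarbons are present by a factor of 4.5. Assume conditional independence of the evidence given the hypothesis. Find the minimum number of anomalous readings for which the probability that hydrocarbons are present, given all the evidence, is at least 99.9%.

Prior odds: 0.0113 ÷ 0.9887 = 113/9887.
Likelihood ratio per anomalous reading = 4.5.
Target odds: 0.999 ÷ 0.001 = 999.
Require 4.5ⁿ ≥ 999 ÷ (113/9887) = 9877113/113.
4.5⁷ = 4782969/128 falls short of 9877113/113 but 4.5⁸ = 43046721/256 reaches it, so n = 8.

8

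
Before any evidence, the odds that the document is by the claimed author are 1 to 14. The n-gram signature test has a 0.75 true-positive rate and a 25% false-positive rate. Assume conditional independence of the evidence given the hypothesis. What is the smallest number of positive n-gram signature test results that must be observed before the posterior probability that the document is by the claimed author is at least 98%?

Prior odds = 1/14.
Likelihood ratio of a positive result = 0.75/0.25 = 3.
Target odds: 0.98 ÷ 0.02 = 49.
Need (1/14) × 3ⁿ ≥ 49, i.e. 3ⁿ ≥ 686.
3⁵ = 243 falls short of 686 but 3⁶ = 729 reaches it, so n = 6.

6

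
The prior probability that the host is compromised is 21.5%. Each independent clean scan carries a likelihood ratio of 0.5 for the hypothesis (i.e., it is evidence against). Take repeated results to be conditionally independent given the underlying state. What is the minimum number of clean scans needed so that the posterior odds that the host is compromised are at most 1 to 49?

4

Prior odds: 0.215 ÷ 0.785 = 43/157.
Likelihood ratio per clean scan = 0.5.
Target odds = 1/49.
Need (43/157) × 0.5ⁿ ≤ 1/49, i.e. 0.5ⁿ ≤ 157/2107.
0.5³ = 0.125 is still above 157/2107 but 0.5⁴ = 0.0625 is at or below it, so n = 4.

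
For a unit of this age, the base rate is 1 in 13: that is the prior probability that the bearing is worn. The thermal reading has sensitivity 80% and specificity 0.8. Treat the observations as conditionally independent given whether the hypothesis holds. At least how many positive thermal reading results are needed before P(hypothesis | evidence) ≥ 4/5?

Prior odds: (1/13) ÷ (12/13) = 1/12.
False-positive rate = 1 − 0.8 = 0.2; likelihood ratio of a positive = 0.8/0.2 = 4.
Target odds: 0.8 ÷ 0.2 = 4.
Require 4ⁿ ≥ 4 ÷ (1/12) = 48.
4² = 16 falls short of 48 but 4³ = 64 reaches it, so n = 3.

3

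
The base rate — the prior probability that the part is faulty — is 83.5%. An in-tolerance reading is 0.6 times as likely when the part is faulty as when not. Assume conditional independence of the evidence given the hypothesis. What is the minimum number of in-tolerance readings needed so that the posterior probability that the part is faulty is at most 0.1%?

Prior odds: 0.835 ÷ 0.165 = 167/33.
Likelihood ratio per in-tolerance reading = 0.6.
Target posterior odds = 0.001/0.999 = 1/999.
Require 0.6ⁿ ≤ 1/999 ÷ (167/33) = 11/55611.
0.6¹⁶ ≈0.000282111 is still above 11/55611 but 0.6¹⁷ ≈0.000169267 is at or below it, so n = 17.

17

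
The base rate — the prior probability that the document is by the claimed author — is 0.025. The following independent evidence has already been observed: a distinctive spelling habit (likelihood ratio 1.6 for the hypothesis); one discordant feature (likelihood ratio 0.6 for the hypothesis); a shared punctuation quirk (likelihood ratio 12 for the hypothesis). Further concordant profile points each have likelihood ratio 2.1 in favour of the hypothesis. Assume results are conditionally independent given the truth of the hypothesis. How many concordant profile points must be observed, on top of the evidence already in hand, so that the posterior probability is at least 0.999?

Prior odds = 0.025/0.975 = 1/39.
Combined Bayes factor of the evidence already in hand = 1.6 × 0.6 × 12 = 11.52.
Odds after that evidence = (1/39) × 11.52 = 96/325.
Target odds = 0.999/0.001 = 999.
Need 2.1ⁿ ≥ 999 ÷ (96/325) = 3382.03125.
2.1¹⁰ ≈1667.99 falls short of 3382.03125 but 2.1¹¹ ≈3502.78 reaches it, so n = 11.

11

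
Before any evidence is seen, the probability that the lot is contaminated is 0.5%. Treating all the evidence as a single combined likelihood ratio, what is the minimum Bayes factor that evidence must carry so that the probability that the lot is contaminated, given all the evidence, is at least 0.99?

19701

Prior odds = 0.005/0.995 = 1/199.
Target odds = 0.99/0.01 = 99.
Required Bayes factor = 99 ÷ (1/199) = 19701.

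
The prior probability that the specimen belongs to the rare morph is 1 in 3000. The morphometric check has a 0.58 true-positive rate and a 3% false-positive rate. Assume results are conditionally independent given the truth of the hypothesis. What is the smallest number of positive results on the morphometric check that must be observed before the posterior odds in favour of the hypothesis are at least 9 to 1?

Prior odds: (1/3000) ÷ (2999/3000) = 1/2999.
Likelihood ratio of a positive result = 0.58/0.03 = 58/3.
Target odds = 9.
Require (58/3)ⁿ ≥ 9 ÷ (1/2999) = 26991.
(58/3)³ = 195112/27 falls short of 26991 but (58/3)⁴ = 11316496/81 reaches it, so n = 4.

4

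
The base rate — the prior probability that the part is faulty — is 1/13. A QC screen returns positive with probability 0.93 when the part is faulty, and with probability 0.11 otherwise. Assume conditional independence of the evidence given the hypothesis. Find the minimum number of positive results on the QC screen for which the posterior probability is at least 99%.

4

Prior odds = (1/13)/(12/13) = 1/12.
Likelihood ratio of a positive result = 0.93/0.11 = 93/11.
Target posterior odds = 0.99/0.01 = 99.
Require (93/11)ⁿ ≥ 99 ÷ (1/12) = 1188.
(93/11)³ = 804357/1331 falls short of 1188 but (93/11)⁴ = 74805201/14641 reaches it, so n = 4.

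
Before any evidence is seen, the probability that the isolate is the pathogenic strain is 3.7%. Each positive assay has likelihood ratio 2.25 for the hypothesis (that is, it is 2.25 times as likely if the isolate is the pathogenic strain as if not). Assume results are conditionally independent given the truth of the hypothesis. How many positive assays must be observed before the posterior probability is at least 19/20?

Prior odds: 0.037 ÷ 0.963 = 37/963.
Likelihood ratio per positive assay = 2.25.
Target odds: 0.95 ÷ 0.05 = 19.
Need (37/963) × 2.25ⁿ ≥ 19, i.e. 2.25ⁿ ≥ 18297/37.
2.25⁷ = 4782969/16384 falls short of 18297/37 but 2.25⁸ = 43046721/65536 reaches it, so n = 8.

8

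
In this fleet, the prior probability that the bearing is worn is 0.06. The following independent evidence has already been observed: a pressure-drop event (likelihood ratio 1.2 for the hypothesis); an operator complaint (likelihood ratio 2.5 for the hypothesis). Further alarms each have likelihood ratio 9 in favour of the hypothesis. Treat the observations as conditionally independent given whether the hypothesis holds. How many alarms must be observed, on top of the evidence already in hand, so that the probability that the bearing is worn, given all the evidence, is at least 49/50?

Prior odds = 0.06/0.94 = 3/47.
Combined Bayes factor of the evidence already in hand = 1.2 × 2.5 = 3.
Odds after that evidence = (3/47) × 3 = 9/47.
Target odds = 0.98/0.02 = 49.
Need 9ⁿ ≥ 49 ÷ (9/47) = 2303/9.
9² = 81 falls short of 2303/9 but 9³ = 729 reaches it, so n = 3.

3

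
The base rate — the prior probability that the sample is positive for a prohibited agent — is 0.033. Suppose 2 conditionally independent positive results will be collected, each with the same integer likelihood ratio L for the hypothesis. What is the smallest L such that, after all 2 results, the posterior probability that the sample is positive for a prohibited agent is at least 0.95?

24

Prior odds = 0.033/0.967 = 33/967.
Target odds = 0.95/0.05 = 19.
Need L² ≥ 19 ÷ (33/967) = 18373/33.
23² = 529 < 18373/33 ≤ 576 = 24², so L = 24.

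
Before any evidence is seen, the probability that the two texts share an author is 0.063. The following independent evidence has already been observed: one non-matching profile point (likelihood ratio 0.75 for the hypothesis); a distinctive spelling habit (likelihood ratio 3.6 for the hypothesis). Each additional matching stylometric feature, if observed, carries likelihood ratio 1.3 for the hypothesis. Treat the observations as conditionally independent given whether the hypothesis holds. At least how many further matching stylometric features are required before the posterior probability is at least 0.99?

Prior odds = 0.063/0.937 = 63/937.
Combined Bayes factor of the evidence already in hand = 0.75 × 3.6 = 2.7.
Odds after that evidence = (63/937) × 2.7 = 1701/9370.
Target odds = 0.99/0.01 = 99.
Need 1.3ⁿ ≥ 99 ÷ (1701/9370) = 103070/189.
1.3²⁴ ≈542.801 falls short of 103070/189 but 1.3²⁵ ≈705.641 reaches it, so n = 25.

25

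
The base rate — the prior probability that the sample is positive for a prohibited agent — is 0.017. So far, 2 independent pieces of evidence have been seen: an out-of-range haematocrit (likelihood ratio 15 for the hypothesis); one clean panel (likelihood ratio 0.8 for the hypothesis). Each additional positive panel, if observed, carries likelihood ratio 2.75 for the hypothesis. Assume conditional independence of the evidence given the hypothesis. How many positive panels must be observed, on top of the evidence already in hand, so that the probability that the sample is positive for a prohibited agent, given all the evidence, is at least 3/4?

3

Prior odds = 0.017/0.983 = 17/983.
Combined Bayes factor of the evidence already in hand = 15 × 0.8 = 12.
Odds after that evidence = (17/983) × 12 = 204/983.
Target odds = 0.75/0.25 = 3.
Need 2.75ⁿ ≥ 3 ÷ (204/983) = 983/68.
2.75² = 7.5625 falls short of 983/68 but 2.75³ = 20.796875 reaches it, so n = 3.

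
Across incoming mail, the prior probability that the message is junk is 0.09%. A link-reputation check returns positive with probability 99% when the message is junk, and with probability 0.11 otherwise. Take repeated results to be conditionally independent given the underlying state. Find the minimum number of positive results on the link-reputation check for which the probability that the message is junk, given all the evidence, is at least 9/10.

Prior odds: 0.0009 ÷ 0.9991 = 9/9991.
Likelihood ratio of a positive result = 0.99/0.11 = 9.
Target posterior odds = 0.9/0.1 = 9.
Require 9ⁿ ≥ 9 ÷ (9/9991) = 9991.
9⁴ = 6561 falls short of 9991 but 9⁵ = 59049 reaches it, so n = 5.

5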